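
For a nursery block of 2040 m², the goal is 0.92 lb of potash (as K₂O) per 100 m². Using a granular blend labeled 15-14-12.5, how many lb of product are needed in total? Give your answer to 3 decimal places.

Product per 100 m² = 0.92 / 12.5% = 7.36 lb.
Total product = 7.36 × 2040 / 100 = 150.144 lb.

150.144 lb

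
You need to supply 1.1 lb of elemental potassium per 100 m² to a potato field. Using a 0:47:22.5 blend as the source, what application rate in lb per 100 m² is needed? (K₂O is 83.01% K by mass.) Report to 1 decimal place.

As K₂O: 1.1 / 0.8301 = 1.32514 lb per 100 m².
Product per 100 m² = 1.32514 / 22.5% = 5.88952 lb.

5.9 lb of product per hundred sq m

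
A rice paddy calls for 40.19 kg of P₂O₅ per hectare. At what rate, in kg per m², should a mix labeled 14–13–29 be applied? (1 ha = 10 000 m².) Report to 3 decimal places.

0.031 kg of product per sq m

Product per hectare = 40.19 / 13% = 309.154 kg.
Convert to per m²: 309.154 × 0.0001 = 0.0309154 kg.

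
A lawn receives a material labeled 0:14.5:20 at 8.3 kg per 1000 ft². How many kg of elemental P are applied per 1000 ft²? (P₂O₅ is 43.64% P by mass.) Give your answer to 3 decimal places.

P₂O₅ per 1000 ft² = 8.3 × 14.5% = 1.2035 kg.
Elemental P = 1.2035 × 0.4364 = 0.525207 kg per 1000 ft².

0.525 kg P per thousand sq ft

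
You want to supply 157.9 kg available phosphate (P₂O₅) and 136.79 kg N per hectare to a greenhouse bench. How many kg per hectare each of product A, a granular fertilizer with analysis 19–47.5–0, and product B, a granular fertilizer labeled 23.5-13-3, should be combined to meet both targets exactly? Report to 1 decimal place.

222.3 kg product A, 402.3 kg product B

With a, b = kg per hectare of product A and product B:
P₂O₅: 0.475·a + 0.13·b = 157.9
N: 0.19·a + 0.235·b = 136.79
Eliminate a: (row1) − 0.475/0.19·(row2) → -0.4575·b = -184.075, so b = 402.3497.
Back-substitute: a = (157.9 − 0.13·402.3497) / 0.475 = 222.304.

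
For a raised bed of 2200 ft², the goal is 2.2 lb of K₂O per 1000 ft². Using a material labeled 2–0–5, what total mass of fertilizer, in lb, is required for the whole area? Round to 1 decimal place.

96.8 lb

Product per 1000 ft² = 2.2 / 5% = 44 lb.
Total product = 44 × 2200 / 1000 = 96.8 lb.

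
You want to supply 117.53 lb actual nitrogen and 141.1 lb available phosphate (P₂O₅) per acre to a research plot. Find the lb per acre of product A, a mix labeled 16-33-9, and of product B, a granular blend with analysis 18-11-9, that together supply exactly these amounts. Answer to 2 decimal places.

With a, b = lb per acre of product A and product B:
N: 0.16·a + 0.18·b = 117.53
P₂O₅: 0.33·a + 0.11·b = 141.1
Solving simultaneously: a = 298.318, b = 387.773.

298.32 lb product A, 387.77 lb product B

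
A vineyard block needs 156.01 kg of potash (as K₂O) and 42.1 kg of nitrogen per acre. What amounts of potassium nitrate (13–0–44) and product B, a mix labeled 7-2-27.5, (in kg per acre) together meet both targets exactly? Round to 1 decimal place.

Per-acre balance (a = potassium nitrate, b = product B):
K₂O: 0.44·a + 0.275·b = 156.01
N: 0.13·a + 0.07·b = 42.1
Solving simultaneously: a = 132.687, b = 355.01.

132.7 kg potassium nitrate, 355.0 kg product B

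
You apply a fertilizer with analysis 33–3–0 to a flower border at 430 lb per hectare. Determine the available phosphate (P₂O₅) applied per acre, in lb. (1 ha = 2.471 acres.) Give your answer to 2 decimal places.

P₂O₅ per hectare = 430 × 3% = 12.9 lb.
Convert to per acre: 12.9 × 0.404694 = 5.22056 lb.

5.22 lb P₂O₅ per acre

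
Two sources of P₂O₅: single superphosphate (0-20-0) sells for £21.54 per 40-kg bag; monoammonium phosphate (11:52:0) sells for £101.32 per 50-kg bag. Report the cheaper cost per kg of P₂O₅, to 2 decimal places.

single superphosphate: P₂O₅ per bag = 40 × 20% = 8 kg; cost = 21.54 / 8 = £2.6925/kg P₂O₅.
monoammonium phosphate: P₂O₅ per bag = 50 × 52% = 26 kg; cost = 101.32 / 26 = £3.8969/kg P₂O₅.
single superphosphate is cheaper.

£2.69 per kg P₂O₅ (single superphosphate)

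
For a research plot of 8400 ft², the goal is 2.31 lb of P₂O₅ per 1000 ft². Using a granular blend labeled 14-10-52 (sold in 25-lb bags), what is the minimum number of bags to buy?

8 bags

Product per 1000 ft² = 2.31 / 10% = 23.1 lb.
Total product = 23.1 × 8400 / 1000 = 194.04 lb.
Bags = ⌈194.04 / 25⌉ = 8.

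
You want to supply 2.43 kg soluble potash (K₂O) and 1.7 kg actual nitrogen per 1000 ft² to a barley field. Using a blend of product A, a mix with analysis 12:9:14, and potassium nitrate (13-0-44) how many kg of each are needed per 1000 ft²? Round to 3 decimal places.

12.488 kg product A, 1.549 kg potassium nitrate

With a, b = kg per 1000 ft² of product A and potassium nitrate:
K₂O: 0.14·a + 0.44·b = 2.43
N: 0.12·a + 0.13·b = 1.7
From row1: a = (2.43 − 0.44·b) / 0.14.
Into row2: 0.12·(2.43 − 0.44·b)/0.14 + 0.13·b = 1.7 → b = 1.54913, a = 12.4884.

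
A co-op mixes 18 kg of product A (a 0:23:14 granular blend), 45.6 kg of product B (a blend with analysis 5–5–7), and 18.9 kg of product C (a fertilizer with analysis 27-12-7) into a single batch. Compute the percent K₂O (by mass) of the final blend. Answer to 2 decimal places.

8.53% K₂O

Total mass = 18 + 45.6 + 18.9 = 82.5 kg.
K₂O mass = 14%×18 + 7%×45.6 + 7%×18.9 = 7.035 kg.
% K₂O = 7.035 / 82.5 = 8.52727%.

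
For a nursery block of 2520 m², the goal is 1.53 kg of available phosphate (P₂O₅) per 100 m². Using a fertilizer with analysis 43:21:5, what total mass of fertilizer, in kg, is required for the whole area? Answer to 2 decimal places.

183.60 kg

Product per 100 m² = 1.53 / 21% = 7.28571 kg.
Total product = 7.28571 × 2520 / 100 = 183.6 kg.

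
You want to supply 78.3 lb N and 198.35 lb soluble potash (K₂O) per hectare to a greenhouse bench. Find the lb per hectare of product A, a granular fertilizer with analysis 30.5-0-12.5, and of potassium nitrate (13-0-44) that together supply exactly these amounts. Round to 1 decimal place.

73.5 lb product A, 429.9 lb potassium nitrate

Let a = lb of product A, b = lb of potassium nitrate (per hectare).
N: 0.305·a + 0.13·b = 78.3
K₂O: 0.125·a + 0.44·b = 198.35
From row1: a = (78.3 − 0.13·b) / 0.305.
Into row2: 0.125·(78.3 − 0.13·b)/0.305 + 0.44·b = 198.35 → b = 429.922, a = 73.476.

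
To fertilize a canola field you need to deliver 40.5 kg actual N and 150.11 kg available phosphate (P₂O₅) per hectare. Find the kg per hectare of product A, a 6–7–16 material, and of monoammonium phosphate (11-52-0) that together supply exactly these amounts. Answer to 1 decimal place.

193.5 kg product A, 262.6 kg monoammonium phosphate

With a, b = kg per hectare of product A and monoammonium phosphate:
N: 0.06·a + 0.11·b = 40.5
P₂O₅: 0.07·a + 0.52·b = 150.11
From row1: a = (40.5 − 0.11·b) / 0.06.
Into row2: 0.07·(40.5 − 0.11·b)/0.06 + 0.52·b = 150.11 → b = 262.621, a = 193.528.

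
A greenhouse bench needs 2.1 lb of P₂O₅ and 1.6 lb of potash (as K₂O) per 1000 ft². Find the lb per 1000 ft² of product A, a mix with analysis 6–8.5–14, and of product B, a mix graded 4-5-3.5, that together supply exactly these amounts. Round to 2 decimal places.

Let a = lb of product A, b = lb of product B (per 1000 ft²).
P₂O₅: 0.085·a + 0.05·b = 2.1
K₂O: 0.14·a + 0.035·b = 1.6
Eliminate b: (row1) − 0.05/0.035·(row2) → -0.115·a = -0.185714, so a = 1.61491.
Then b = (1.6 − 0.14·1.61491) / 0.035 = 39.2547.

1.61 lb product A, 39.25 lb product B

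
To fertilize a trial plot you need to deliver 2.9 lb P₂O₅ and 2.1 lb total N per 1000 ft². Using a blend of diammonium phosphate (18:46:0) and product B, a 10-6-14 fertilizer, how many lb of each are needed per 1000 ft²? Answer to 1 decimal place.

4.7 lb diammonium phosphate, 12.6 lb product B

Let a = lb of diammonium phosphate, b = lb of product B (per 1000 ft²).
P₂O₅: 0.46·a + 0.06·b = 2.9
N: 0.18·a + 0.1·b = 2.1
Eliminate a: (row1) − 0.46/0.18·(row2) → -0.195556·b = -2.46667, so b = 12.6136.
Back-substitute: a = (2.9 − 0.06·12.6136) / 0.46 = 4.65909.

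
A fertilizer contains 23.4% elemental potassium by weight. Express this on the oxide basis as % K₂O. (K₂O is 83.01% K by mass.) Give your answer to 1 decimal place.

%K₂O = 23.4 / 0.8301 = 28.1894%.

28.2% K₂O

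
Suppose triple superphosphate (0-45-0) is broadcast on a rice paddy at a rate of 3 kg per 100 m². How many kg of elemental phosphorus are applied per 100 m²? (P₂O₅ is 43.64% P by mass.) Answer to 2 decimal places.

0.59 kg P per hundred sq m

P₂O₅ per 100 m² = 3 × 45% = 1.35 kg.
Elemental P = 1.35 × 0.4364 = 0.58914 kg per 100 m².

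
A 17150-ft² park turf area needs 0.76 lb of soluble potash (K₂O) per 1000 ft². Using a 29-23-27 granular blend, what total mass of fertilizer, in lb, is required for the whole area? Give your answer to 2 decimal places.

48.27 lb

Product per 1000 ft² = 0.76 / 27% = 2.81481 lb.
Total product = 2.81481 × 17150 / 1000 = 48.2741 lb.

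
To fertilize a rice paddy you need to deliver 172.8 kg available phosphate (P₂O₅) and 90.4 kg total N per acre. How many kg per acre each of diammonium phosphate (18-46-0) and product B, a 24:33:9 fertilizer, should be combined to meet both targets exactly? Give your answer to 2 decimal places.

With a, b = kg per acre of diammonium phosphate and product B:
P₂O₅: 0.46·a + 0.33·b = 172.8
N: 0.18·a + 0.24·b = 90.4
From row1: a = (172.8 − 0.33·b) / 0.46.
Into row2: 0.18·(172.8 − 0.33·b)/0.46 + 0.24·b = 90.4 → b = 205.4902, a = 228.235.

228.24 kg diammonium phosphate, 205.49 kg product B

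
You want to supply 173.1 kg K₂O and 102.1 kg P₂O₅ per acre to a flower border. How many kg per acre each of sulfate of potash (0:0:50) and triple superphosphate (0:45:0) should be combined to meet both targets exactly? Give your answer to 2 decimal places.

Let a = kg of sulfate of potash, b = kg of triple superphosphate (per acre).
K₂O: 0.5·a + 0·b = 173.1
P₂O₅: 0·a + 0.45·b = 102.1
Solving simultaneously: a = 346.2, b = 226.889.

346.20 kg sulfate of potash, 226.89 kg triple superphosphate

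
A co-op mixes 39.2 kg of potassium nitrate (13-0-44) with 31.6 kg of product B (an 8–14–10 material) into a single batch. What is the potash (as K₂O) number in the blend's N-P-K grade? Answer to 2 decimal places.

Total mass = 39.2 + 31.6 = 70.8 kg.
K₂O mass = 44%×39.2 + 10%×31.6 = 20.408 kg.
% K₂O = 20.408 / 70.8 = 28.8249%.

28.82% K₂O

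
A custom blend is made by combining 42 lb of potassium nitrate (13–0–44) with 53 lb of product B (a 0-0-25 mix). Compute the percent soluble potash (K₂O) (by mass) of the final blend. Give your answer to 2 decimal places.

Total mass = 42 + 53 = 95 lb.
K₂O mass = 44%×42 + 25%×53 = 31.73 lb.
% K₂O = 31.73 / 95 = 33.4%.

33.40% K₂O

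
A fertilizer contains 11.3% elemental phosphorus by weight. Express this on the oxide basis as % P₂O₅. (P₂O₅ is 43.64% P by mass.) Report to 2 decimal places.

25.89% P₂O₅

%P₂O₅ = 11.3 / 0.4364 = 25.8937%.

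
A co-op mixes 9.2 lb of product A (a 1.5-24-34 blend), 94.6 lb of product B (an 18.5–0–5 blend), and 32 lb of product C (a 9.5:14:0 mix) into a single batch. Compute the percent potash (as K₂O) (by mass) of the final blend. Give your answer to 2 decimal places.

Total mass = 9.2 + 94.6 + 32 = 135.8 lb.
K₂O mass = 34%×9.2 + 5%×94.6 + 0%×32 = 7.858 lb.
% K₂O = 7.858 / 135.8 = 5.78645%.

5.79% K₂O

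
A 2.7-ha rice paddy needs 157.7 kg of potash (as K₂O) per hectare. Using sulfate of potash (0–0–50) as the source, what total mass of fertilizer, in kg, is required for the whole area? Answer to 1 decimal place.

Product per hectare = 157.7 / 50% = 315.4 kg.
Total product = 315.4 × 2.7 = 851.58 kg.

851.6 kg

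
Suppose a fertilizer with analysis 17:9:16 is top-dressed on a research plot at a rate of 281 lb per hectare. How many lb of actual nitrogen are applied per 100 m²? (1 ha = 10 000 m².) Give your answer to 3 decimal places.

0.478 lb N per hundred sq m

nitrogen per hectare = 281 × 17% = 47.77 lb.
Convert to per 100 m²: 47.77 × 0.01 = 0.4777 lb.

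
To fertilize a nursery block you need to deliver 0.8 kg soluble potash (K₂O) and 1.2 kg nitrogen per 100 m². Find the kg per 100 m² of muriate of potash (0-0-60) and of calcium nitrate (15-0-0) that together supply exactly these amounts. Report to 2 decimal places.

Per-100 m² balance (a = muriate of potash, b = calcium nitrate):
K₂O: 0.6·a + 0·b = 0.8
N: 0·a + 0.15·b = 1.2
Solving simultaneously: a = 1.33333, b = 8.

1.33 kg muriate of potash, 8.00 kg calcium nitrate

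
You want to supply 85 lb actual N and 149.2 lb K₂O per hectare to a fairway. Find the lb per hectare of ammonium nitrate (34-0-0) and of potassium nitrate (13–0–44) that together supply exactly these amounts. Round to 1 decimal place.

Let a = lb of ammonium nitrate, b = lb of potassium nitrate (per hectare).
N: 0.34·a + 0.13·b = 85
K₂O: 0·a + 0.44·b = 149.2
Solving simultaneously: a = 120.348, b = 339.091.

120.3 lb ammonium nitrate, 339.1 lb potassium nitrate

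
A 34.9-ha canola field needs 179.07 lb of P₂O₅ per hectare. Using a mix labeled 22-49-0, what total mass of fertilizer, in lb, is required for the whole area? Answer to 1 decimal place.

12754.2 lb

Product per hectare = 179.07 / 49% = 365.449 lb.
Total product = 365.449 × 34.9 = 12754.17 lb.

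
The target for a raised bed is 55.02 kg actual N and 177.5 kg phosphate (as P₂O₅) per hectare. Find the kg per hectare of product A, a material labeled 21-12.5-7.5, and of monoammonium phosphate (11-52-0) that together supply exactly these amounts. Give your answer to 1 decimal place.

Per-hectare balance (a = product A, b = monoammonium phosphate):
N: 0.21·a + 0.11·b = 55.02
P₂O₅: 0.125·a + 0.52·b = 177.5
Eliminate b: (row1) − 0.11/0.52·(row2) → 0.183558·a = 17.4719, so a = 95.1849.
Then b = (177.5 − 0.125·95.1849) / 0.52 = 318.465.

95.2 kg product A, 318.5 kg monoammonium phosphate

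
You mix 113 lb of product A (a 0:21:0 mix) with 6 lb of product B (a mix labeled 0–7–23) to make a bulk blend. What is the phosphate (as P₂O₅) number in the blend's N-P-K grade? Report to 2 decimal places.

20.29% P₂O₅

Total mass = 113 + 6 = 119 lb.
P₂O₅ mass = 21%×113 + 7%×6 = 24.15 lb.
% P₂O₅ = 24.15 / 119 = 20.2941%.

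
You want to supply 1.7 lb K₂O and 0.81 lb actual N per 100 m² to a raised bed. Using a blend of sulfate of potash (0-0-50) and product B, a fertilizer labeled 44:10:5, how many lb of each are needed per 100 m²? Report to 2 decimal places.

Let a = lb of sulfate of potash, b = lb of product B (per 100 m²).
K₂O: 0.5·a + 0.05·b = 1.7
N: 0·a + 0.44·b = 0.81
Solving simultaneously: a = 3.21591, b = 1.84091.

3.22 lb sulfate of potash, 1.84 lb product B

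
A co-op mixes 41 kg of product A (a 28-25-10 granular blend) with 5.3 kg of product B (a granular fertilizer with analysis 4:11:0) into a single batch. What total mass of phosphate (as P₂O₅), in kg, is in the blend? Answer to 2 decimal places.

P₂O₅ mass = 25%×41 + 11%×5.3 = 10.833 kg.

10.83 kg P₂O₅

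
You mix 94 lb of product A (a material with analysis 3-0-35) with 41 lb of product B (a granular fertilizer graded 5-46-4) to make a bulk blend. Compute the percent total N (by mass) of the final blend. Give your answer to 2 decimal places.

Total mass = 94 + 41 = 135 lb.
N mass = 3%×94 + 5%×41 = 4.87 lb.
% N = 4.87 / 135 = 3.60741%.

3.61% N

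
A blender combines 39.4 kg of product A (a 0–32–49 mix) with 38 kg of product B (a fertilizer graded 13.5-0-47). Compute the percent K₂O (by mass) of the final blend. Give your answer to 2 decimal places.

48.02% K₂O

Total mass = 39.4 + 38 = 77.4 kg.
K₂O mass = 49%×39.4 + 47%×38 = 37.166 kg.
% K₂O = 37.166 / 77.4 = 48.0181%.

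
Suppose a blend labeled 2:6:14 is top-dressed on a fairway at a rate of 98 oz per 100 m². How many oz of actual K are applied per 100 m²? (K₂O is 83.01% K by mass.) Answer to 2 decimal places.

11.39 oz K per hundred sq m

K₂O per 100 m² = 98 × 14% = 13.72 oz.
Elemental K = 13.72 × 0.8301 = 11.389 oz per 100 m².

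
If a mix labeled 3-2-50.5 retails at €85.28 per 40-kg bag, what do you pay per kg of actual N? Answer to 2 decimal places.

€71.07 per kg N

N in bag = 40 × 3% = 1.2 kg.
Cost per kg N = €85.28 / 1.2 = €71.0667.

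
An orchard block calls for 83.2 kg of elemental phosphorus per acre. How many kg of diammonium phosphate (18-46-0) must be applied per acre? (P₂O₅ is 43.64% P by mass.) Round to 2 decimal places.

414.46 kg of product per acre

As P₂O₅: 83.2 / 0.4364 = 190.651 kg per acre.
Product per acre = 190.651 / 46% = 414.458 kg.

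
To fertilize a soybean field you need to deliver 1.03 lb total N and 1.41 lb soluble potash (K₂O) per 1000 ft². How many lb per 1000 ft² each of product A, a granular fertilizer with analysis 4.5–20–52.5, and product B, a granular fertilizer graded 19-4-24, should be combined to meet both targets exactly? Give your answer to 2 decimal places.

0.23 lb product A, 5.37 lb product B

With a, b = lb per 1000 ft² of product A and product B:
N: 0.045·a + 0.19·b = 1.03
K₂O: 0.525·a + 0.24·b = 1.41
Eliminate b: (row1) − 0.19/0.24·(row2) → -0.370625·a = -0.08625, so a = 0.232715.
Then b = (1.41 − 0.525·0.232715) / 0.24 = 5.36594.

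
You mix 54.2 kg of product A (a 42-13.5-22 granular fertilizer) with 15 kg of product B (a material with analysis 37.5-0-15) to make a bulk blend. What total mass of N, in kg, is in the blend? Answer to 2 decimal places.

N mass = 42%×54.2 + 37.5%×15 = 28.389 kg.

28.39 kg N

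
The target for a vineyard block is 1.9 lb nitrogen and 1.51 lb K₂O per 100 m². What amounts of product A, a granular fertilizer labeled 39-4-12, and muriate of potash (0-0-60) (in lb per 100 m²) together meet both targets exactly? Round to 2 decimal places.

Let a = lb of product A, b = lb of muriate of potash (per 100 m²).
N: 0.39·a + 0·b = 1.9
K₂O: 0.12·a + 0.6·b = 1.51
From row1: a = (1.9 − 0·b) / 0.39.
Into row2: 0.12·(1.9 − 0·b)/0.39 + 0.6·b = 1.51 → b = 1.54231, a = 4.87179.

4.87 lb product A, 1.54 lb muriate of potash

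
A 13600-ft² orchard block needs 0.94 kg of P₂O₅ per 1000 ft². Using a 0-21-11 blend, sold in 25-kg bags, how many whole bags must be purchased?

3 bags

Product per 1000 ft² = 0.94 / 21% = 4.47619 kg.
Total product = 4.47619 × 13600 / 1000 = 60.8762 kg.
Bags = ⌈60.8762 / 25⌉ = 3.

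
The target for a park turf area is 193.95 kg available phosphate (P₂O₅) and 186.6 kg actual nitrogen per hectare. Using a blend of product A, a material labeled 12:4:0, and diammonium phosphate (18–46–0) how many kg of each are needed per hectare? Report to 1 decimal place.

1060.9 kg product A, 329.4 kg diammonium phosphate

Per-hectare balance (a = product A, b = diammonium phosphate):
P₂O₅: 0.04·a + 0.46·b = 193.95
N: 0.12·a + 0.18·b = 186.6
Eliminate a: (row1) − 0.04/0.12·(row2) → 0.4·b = 131.75, so b = 329.375.
Back-substitute: a = (193.95 − 0.46·329.375) / 0.04 = 1060.94.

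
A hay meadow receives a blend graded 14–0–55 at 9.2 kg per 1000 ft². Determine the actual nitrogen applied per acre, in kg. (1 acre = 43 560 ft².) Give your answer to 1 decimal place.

nitrogen per 1000 ft² = 9.2 × 14% = 1.288 kg.
Convert to per acre: 1.288 × 43.56 = 56.1053 kg.

56.1 kg N per acre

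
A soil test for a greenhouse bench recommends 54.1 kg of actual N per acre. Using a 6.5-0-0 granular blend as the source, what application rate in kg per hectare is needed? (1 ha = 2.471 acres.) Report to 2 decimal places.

2056.63 kg of product per hectare

Product per acre = 54.1 / 6.5% = 832.308 kg.
Convert to per hectare: 832.308 × 2.471 = 2056.632 kg.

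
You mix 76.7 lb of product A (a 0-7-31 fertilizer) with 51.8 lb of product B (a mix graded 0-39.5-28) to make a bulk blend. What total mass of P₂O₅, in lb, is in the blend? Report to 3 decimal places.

P₂O₅ mass = 7%×76.7 + 39.5%×51.8 = 25.83 lb.

25.830 lb P₂O₅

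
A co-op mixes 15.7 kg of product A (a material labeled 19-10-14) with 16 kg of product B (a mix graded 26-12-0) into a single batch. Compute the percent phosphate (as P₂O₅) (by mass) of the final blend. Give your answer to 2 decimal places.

Total mass = 15.7 + 16 = 31.7 kg.
P₂O₅ mass = 10%×15.7 + 12%×16 = 3.49 kg.
% P₂O₅ = 3.49 / 31.7 = 11.0095%.

11.01% P₂O₅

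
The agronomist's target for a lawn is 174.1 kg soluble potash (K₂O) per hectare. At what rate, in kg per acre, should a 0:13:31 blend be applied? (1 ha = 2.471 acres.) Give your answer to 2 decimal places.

Product per hectare = 174.1 / 31% = 561.613 kg.
Convert to per acre: 561.613 × 0.404694 = 227.282 kg.

227.28 kg of product per acre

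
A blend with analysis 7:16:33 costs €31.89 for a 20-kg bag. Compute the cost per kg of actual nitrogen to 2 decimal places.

€22.78 per kg N

N in bag = 20 × 7% = 1.4 kg.
Cost per kg N = €31.89 / 1.4 = €22.7786.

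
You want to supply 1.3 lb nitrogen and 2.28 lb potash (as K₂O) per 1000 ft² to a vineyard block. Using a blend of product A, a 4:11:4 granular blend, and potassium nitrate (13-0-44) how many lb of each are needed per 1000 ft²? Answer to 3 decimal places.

Let a = lb of product A, b = lb of potassium nitrate (per 1000 ft²).
N: 0.04·a + 0.13·b = 1.3
K₂O: 0.04·a + 0.44·b = 2.28
Eliminate b: (row1) − 0.13/0.44·(row2) → 0.0281818·a = 0.626364, so a = 22.2258.
Then b = (2.28 − 0.04·22.2258) / 0.44 = 3.16129.

22.226 lb product A, 3.161 lb potassium nitrate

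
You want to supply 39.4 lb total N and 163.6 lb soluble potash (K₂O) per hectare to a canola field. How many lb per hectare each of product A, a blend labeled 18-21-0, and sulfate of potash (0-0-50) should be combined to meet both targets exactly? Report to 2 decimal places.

218.89 lb product A, 327.20 lb sulfate of potash

Let a = lb of product A, b = lb of sulfate of potash (per hectare).
N: 0.18·a + 0·b = 39.4
K₂O: 0·a + 0.5·b = 163.6
Solving simultaneously: a = 218.889, b = 327.2.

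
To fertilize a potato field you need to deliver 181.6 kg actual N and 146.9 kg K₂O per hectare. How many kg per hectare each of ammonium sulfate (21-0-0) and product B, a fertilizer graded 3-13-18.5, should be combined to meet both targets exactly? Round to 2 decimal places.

Let a = kg of ammonium sulfate, b = kg of product B (per hectare).
N: 0.21·a + 0.03·b = 181.6
K₂O: 0·a + 0.185·b = 146.9
Solving simultaneously: a = 751.326, b = 794.054.

751.33 kg ammonium sulfate, 794.05 kg product B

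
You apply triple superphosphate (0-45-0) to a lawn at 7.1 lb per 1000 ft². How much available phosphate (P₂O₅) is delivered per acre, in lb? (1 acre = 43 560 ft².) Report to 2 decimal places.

P₂O₅ per 1000 ft² = 7.1 × 45% = 3.195 lb.
Convert to per acre: 3.195 × 43.56 = 139.174 lb.

139.17 lb P₂O₅ per acre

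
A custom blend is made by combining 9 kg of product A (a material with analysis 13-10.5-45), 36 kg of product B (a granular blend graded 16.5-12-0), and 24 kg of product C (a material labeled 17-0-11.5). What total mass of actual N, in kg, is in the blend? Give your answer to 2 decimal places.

N mass = 13%×9 + 16.5%×36 + 17%×24 = 11.19 kg.

11.19 kg N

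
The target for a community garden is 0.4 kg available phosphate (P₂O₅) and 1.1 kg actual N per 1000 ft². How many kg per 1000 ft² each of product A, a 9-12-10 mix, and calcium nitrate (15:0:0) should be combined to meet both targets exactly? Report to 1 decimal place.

3.3 kg product A, 5.3 kg calcium nitrate

Per-1000 ft² balance (a = product A, b = calcium nitrate):
P₂O₅: 0.12·a + 0·b = 0.4
N: 0.09·a + 0.15·b = 1.1
From row1: a = (0.4 − 0·b) / 0.12.
Into row2: 0.09·(0.4 − 0·b)/0.12 + 0.15·b = 1.1 → b = 5.33333, a = 3.33333.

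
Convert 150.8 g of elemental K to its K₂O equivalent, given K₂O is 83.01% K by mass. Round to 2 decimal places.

K₂O = 150.8 / 0.8301 = 181.6649 g.

181.66 g K₂O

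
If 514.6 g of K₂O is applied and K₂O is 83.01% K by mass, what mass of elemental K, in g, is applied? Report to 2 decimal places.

K = 514.6 × 0.8301 = 427.169 g.

427.17 g K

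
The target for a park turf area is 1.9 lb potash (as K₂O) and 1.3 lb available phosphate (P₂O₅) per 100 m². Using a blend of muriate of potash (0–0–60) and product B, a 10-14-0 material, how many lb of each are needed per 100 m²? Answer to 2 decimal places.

3.17 lb muriate of potash, 9.29 lb product B

Let a = lb of muriate of potash, b = lb of product B (per 100 m²).
K₂O: 0.6·a + 0·b = 1.9
P₂O₅: 0·a + 0.14·b = 1.3
Solving simultaneously: a = 3.16667, b = 9.28571.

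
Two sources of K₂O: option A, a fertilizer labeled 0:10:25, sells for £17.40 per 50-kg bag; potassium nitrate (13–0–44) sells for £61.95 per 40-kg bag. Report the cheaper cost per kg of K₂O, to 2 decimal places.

£1.39 per kg K₂O (option A)

option A: K₂O per bag = 50 × 25% = 12.5 kg; cost = 17.40 / 12.5 = £1.3920/kg K₂O.
potassium nitrate: K₂O per bag = 40 × 44% = 17.6 kg; cost = 61.95 / 17.6 = £3.5199/kg K₂O.
option A is cheaper.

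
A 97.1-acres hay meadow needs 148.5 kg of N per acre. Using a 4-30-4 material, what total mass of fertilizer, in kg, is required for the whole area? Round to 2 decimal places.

Product per acre = 148.5 / 4% = 3712.5 kg.
Total product = 3712.5 × 97.1 = 360483.75 kg.

360483.75 kg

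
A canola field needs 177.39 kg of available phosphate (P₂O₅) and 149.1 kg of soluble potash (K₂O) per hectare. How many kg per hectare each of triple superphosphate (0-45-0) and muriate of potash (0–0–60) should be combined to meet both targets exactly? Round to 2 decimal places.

Let a = kg of triple superphosphate, b = kg of muriate of potash (per hectare).
P₂O₅: 0.45·a + 0·b = 177.39
K₂O: 0·a + 0.6·b = 149.1
Solving simultaneously: a = 394.2, b = 248.5.

394.20 kg triple superphosphate, 248.50 kg muriate of potash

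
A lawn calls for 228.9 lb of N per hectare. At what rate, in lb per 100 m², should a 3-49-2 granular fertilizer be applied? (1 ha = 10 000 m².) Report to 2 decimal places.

Product per hectare = 228.9 / 3% = 7630 lb.
Convert to per 100 m²: 7630 × 0.01 = 76.3 lb.

76.30 lb of product per hundred sq m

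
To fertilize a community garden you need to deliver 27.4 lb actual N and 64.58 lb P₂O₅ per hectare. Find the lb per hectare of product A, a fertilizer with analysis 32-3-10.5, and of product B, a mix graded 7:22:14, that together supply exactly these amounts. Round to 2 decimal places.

With a, b = lb per hectare of product A and product B:
N: 0.32·a + 0.07·b = 27.4
P₂O₅: 0.03·a + 0.22·b = 64.58
Solving simultaneously: a = 22.0703, b = 290.536.

22.07 lb product A, 290.54 lb product B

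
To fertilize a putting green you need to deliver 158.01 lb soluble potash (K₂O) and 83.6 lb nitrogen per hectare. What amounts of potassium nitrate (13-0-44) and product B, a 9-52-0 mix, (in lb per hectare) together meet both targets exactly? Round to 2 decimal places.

359.11 lb potassium nitrate, 410.17 lb product B

With a, b = lb per hectare of potassium nitrate and product B:
K₂O: 0.44·a + 0·b = 158.01
N: 0.13·a + 0.09·b = 83.6
Solving simultaneously: a = 359.114, b = 410.169.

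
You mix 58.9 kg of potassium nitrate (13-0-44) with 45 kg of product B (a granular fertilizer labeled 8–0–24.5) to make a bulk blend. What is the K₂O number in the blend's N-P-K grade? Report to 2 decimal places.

Total mass = 58.9 + 45 = 103.9 kg.
K₂O mass = 44%×58.9 + 24.5%×45 = 36.941 kg.
% K₂O = 36.941 / 103.9 = 35.5544%.

35.55% K₂O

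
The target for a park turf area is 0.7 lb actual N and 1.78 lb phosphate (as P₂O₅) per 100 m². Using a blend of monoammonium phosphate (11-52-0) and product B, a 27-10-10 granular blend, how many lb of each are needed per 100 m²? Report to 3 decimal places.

Let a = lb of monoammonium phosphate, b = lb of product B (per 100 m²).
N: 0.11·a + 0.27·b = 0.7
P₂O₅: 0.52·a + 0.1·b = 1.78
Eliminate b: (row1) − 0.27/0.1·(row2) → -1.294·a = -4.106, so a = 3.17311.
Then b = (1.78 − 0.52·3.17311) / 0.1 = 1.29985.

3.173 lb monoammonium phosphate, 1.300 lb product B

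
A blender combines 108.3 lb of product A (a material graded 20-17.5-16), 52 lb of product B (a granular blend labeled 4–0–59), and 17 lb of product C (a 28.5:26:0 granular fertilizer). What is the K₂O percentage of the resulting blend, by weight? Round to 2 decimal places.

Total mass = 108.3 + 52 + 17 = 177.3 lb.
K₂O mass = 16%×108.3 + 59%×52 + 0%×17 = 48.008 lb.
% K₂O = 48.008 / 177.3 = 27.0773%.

27.08% K₂O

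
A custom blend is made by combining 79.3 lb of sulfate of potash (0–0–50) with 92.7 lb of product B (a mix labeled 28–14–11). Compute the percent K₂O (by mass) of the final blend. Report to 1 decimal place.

Total mass = 79.3 + 92.7 = 172 lb.
K₂O mass = 50%×79.3 + 11%×92.7 = 49.847 lb.
% K₂O = 49.847 / 172 = 28.9808%.

29.0% K₂O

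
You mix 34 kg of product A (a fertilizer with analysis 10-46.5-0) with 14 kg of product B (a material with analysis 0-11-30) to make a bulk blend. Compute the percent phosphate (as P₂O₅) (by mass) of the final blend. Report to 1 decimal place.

36.1% P₂O₅

Total mass = 34 + 14 = 48 kg.
P₂O₅ mass = 46.5%×34 + 11%×14 = 17.35 kg.
% P₂O₅ = 17.35 / 48 = 36.1458%.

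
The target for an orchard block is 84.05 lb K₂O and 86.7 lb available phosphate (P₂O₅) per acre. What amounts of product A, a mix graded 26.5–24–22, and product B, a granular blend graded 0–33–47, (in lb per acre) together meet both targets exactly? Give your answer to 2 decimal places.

323.69 lb product A, 27.31 lb product B

With a, b = lb per acre of product A and product B:
K₂O: 0.22·a + 0.47·b = 84.05
P₂O₅: 0.24·a + 0.33·b = 86.7
Eliminate a: (row1) − 0.22/0.24·(row2) → 0.1675·b = 4.575, so b = 27.3134.
Back-substitute: a = (84.05 − 0.47·27.3134) / 0.22 = 323.694.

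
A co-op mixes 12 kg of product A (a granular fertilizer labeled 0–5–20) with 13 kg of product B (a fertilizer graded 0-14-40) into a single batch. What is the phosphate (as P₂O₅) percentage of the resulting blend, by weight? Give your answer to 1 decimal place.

Total mass = 12 + 13 = 25 kg.
P₂O₅ mass = 5%×12 + 14%×13 = 2.42 kg.
% P₂O₅ = 2.42 / 25 = 9.68%.

9.7% P₂O₅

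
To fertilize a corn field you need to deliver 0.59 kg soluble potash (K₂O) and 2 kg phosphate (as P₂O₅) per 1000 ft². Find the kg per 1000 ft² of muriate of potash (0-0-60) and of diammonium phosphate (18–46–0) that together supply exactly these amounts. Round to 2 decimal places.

Let a = kg of muriate of potash, b = kg of diammonium phosphate (per 1000 ft²).
K₂O: 0.6·a + 0·b = 0.59
P₂O₅: 0·a + 0.46·b = 2
Solving simultaneously: a = 0.983333, b = 4.34783.

0.98 kg muriate of potash, 4.35 kg diammonium phosphate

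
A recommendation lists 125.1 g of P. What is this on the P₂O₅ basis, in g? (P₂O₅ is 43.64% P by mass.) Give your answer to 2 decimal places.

286.66 g P₂O₅

P₂O₅ = 125.1 / 0.4364 = 286.664 g.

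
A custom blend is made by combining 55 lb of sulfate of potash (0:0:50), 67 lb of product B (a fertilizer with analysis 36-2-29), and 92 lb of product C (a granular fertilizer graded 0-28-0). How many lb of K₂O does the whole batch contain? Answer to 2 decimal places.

46.93 lb K₂O

K₂O mass = 50%×55 + 29%×67 + 0%×92 = 46.93 lb.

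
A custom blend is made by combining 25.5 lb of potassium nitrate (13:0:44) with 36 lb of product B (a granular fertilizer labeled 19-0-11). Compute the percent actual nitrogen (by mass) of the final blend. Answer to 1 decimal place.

Total mass = 25.5 + 36 = 61.5 lb.
N mass = 13%×25.5 + 19%×36 = 10.155 lb.
% N = 10.155 / 61.5 = 16.5122%.

16.5% N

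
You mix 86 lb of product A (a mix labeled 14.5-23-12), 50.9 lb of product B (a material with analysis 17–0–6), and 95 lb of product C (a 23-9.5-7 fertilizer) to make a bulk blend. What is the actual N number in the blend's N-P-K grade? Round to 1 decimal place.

Total mass = 86 + 50.9 + 95 = 231.9 lb.
N mass = 14.5%×86 + 17%×50.9 + 23%×95 = 42.973 lb.
% N = 42.973 / 231.9 = 18.5308%.

18.5% N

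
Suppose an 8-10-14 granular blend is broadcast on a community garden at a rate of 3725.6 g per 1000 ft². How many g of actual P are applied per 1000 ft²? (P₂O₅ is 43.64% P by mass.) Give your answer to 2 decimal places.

162.59 g P per thousand sq ft

P₂O₅ per 1000 ft² = 3725.6 × 10% = 372.56 g.
Elemental P = 372.56 × 0.4364 = 162.585 g per 1000 ft².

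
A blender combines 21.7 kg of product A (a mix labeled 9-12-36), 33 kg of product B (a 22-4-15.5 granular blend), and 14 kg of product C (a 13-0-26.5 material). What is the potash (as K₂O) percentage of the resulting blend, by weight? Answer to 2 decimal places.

24.22% K₂O

Total mass = 21.7 + 33 + 14 = 68.7 kg.
K₂O mass = 36%×21.7 + 15.5%×33 + 26.5%×14 = 16.637 kg.
% K₂O = 16.637 / 68.7 = 24.2169%.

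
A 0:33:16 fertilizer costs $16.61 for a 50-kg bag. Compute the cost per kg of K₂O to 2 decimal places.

$2.08 per kg K₂O

K₂O in bag = 50 × 16% = 8 kg.
Cost per kg K₂O = $16.61 / 8 = $2.0762.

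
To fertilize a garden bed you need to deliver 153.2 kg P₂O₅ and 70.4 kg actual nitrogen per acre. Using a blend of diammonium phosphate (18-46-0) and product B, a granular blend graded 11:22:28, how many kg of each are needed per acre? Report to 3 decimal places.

Let a = kg of diammonium phosphate, b = kg of product B (per acre).
P₂O₅: 0.46·a + 0.22·b = 153.2
N: 0.18·a + 0.11·b = 70.4
From row1: a = (153.2 − 0.22·b) / 0.46.
Into row2: 0.18·(153.2 − 0.22·b)/0.46 + 0.11·b = 70.4 → b = 437.0909, a = 124.

124.000 kg diammonium phosphate, 437.091 kg product B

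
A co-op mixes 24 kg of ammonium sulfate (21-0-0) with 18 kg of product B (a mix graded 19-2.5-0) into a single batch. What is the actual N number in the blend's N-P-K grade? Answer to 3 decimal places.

20.143% N

Total mass = 24 + 18 = 42 kg.
N mass = 21%×24 + 19%×18 = 8.46 kg.
% N = 8.46 / 42 = 20.1429%.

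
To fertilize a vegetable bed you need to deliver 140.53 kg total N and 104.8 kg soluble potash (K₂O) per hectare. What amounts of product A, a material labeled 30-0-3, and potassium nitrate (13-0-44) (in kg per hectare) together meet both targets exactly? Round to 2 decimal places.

Let a = kg of product A, b = kg of potassium nitrate (per hectare).
N: 0.3·a + 0.13·b = 140.53
K₂O: 0.03·a + 0.44·b = 104.8
Eliminate a: (row1) − 0.3/0.03·(row2) → -4.27·b = -907.47, so b = 212.522.
Back-substitute: a = (140.53 − 0.13·212.522) / 0.3 = 376.3404.

376.34 kg product A, 212.52 kg potassium nitrate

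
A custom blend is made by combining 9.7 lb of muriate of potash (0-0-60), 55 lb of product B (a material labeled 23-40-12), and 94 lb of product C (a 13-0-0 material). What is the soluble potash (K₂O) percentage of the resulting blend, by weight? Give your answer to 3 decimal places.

Total mass = 9.7 + 55 + 94 = 158.7 lb.
K₂O mass = 60%×9.7 + 12%×55 + 0%×94 = 12.42 lb.
% K₂O = 12.42 / 158.7 = 7.82609%.

7.826% K₂O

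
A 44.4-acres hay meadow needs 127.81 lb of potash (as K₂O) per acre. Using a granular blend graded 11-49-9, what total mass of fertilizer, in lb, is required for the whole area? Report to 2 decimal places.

63052.93 lb

Product per acre = 127.81 / 9% = 1420.11 lb.
Total product = 1420.11 × 44.4 = 63052.933 lb.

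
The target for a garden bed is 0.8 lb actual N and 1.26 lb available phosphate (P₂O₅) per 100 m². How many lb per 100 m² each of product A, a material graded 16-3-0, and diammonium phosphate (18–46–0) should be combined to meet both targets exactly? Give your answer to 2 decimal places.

2.07 lb product A, 2.60 lb diammonium phosphate

Let a = lb of product A, b = lb of diammonium phosphate (per 100 m²).
N: 0.16·a + 0.18·b = 0.8
P₂O₅: 0.03·a + 0.46·b = 1.26
From row1: a = (0.8 − 0.18·b) / 0.16.
Into row2: 0.03·(0.8 − 0.18·b)/0.16 + 0.46·b = 1.26 → b = 2.60411, a = 2.07038.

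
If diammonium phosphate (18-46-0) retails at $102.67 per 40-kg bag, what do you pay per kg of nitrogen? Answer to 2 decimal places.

$14.26 per kg N

N in bag = 40 × 18% = 7.2 kg.
Cost per kg N = $102.67 / 7.2 = $14.2597.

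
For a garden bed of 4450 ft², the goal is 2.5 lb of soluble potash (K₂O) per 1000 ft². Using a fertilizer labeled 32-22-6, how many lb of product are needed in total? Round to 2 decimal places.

Product per 1000 ft² = 2.5 / 6% = 41.6667 lb.
Total product = 41.6667 × 4450 / 1000 = 185.417 lb.

185.42 lb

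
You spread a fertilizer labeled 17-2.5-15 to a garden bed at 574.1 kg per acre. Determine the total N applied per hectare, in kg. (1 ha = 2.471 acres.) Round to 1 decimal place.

nitrogen per acre = 574.1 × 17% = 97.597 kg.
Convert to per hectare: 97.597 × 2.471 = 241.162 kg.

241.2 kg N per hectare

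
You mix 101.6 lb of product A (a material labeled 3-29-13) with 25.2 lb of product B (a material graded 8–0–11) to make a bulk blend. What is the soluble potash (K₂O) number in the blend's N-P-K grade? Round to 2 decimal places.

12.60% K₂O

Total mass = 101.6 + 25.2 = 126.8 lb.
K₂O mass = 13%×101.6 + 11%×25.2 = 15.98 lb.
% K₂O = 15.98 / 126.8 = 12.6025%.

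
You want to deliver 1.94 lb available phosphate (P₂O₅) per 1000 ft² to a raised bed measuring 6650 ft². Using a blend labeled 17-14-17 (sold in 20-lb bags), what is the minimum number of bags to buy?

5 bags

Product per 1000 ft² = 1.94 / 14% = 13.8571 lb.
Total product = 13.8571 × 6650 / 1000 = 92.15 lb.
Bags = ⌈92.15 / 20⌉ = 5.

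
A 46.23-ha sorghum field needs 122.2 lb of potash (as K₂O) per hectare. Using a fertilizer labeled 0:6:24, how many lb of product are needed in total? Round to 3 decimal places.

23538.775 lb

Product per hectare = 122.2 / 24% = 509.167 lb.
Total product = 509.167 × 46.23 = 23538.775 lb.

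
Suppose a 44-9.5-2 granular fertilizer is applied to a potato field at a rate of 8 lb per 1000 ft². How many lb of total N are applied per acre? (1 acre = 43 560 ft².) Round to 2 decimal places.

153.33 lb N per acre

nitrogen per 1000 ft² = 8 × 44% = 3.52 lb.
Convert to per acre: 3.52 × 43.56 = 153.331 lb.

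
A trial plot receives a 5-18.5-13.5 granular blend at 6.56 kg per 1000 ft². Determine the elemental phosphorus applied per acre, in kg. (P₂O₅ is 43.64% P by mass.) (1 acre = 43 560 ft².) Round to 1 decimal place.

23.1 kg P per acre

P₂O₅ per 1000 ft² = 6.56 × 18.5% = 1.2136 kg.
Elemental P = 1.2136 × 0.4364 = 0.529615 kg per 1000 ft².
Convert to per acre: 0.529615 × 43.56 = 23.07 kg.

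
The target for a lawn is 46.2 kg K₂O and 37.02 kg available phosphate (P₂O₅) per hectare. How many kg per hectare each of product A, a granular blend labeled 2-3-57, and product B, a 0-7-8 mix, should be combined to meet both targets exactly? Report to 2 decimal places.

7.26 kg product A, 525.74 kg product B

Let a = kg of product A, b = kg of product B (per hectare).
K₂O: 0.57·a + 0.08·b = 46.2
P₂O₅: 0.03·a + 0.07·b = 37.02
Solving simultaneously: a = 7.264, b = 525.744.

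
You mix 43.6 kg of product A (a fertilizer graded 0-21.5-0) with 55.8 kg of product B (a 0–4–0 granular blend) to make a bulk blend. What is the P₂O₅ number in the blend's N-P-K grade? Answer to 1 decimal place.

11.7% P₂O₅

Total mass = 43.6 + 55.8 = 99.4 kg.
P₂O₅ mass = 21.5%×43.6 + 4%×55.8 = 11.606 kg.
% P₂O₅ = 11.606 / 99.4 = 11.6761%.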